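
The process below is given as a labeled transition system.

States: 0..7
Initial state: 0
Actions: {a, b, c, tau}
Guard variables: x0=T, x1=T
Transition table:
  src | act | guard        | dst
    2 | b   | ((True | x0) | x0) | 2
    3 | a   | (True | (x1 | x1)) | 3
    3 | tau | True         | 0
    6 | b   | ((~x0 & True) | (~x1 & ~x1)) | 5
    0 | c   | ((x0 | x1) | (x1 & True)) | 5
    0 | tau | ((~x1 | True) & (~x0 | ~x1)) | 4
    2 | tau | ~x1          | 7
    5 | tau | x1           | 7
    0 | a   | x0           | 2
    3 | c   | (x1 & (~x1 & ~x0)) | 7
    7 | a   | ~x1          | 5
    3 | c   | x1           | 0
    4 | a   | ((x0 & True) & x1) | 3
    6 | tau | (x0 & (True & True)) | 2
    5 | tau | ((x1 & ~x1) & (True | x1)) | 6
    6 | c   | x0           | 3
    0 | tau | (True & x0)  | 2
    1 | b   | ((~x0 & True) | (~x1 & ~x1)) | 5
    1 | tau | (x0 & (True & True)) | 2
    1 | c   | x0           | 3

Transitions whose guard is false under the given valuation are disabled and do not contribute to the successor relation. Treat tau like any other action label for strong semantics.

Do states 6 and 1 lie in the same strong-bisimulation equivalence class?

Refine partition for ~:
  round 0: {{0,1,2,3,4,5,6,7}}
  round 1: {{0,3},{1,6},{2},{4},{5},{7}}
  round 2: {{0},{1,6},{2},{3},{4},{5},{7}}
7 equivalence class(es) (converged in 3)
6∈{1,6}, 1∈{1,6}

Answer: BISIMILAR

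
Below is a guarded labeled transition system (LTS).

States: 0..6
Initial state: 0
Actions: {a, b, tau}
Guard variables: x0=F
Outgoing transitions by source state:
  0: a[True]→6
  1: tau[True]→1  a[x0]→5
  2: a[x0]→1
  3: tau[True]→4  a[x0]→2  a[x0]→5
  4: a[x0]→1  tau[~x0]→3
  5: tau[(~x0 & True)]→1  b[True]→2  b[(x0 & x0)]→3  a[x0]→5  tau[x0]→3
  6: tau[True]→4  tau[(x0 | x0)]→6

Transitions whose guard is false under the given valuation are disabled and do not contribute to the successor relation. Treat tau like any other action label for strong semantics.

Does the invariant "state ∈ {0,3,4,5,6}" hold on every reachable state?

Answer: INVARIANT HOLDS

Analysis:
Safe = {0,3,4,5,6}
Reach set: {0,3,4,6}
  0: safe
  3: safe
  4: safe
  6: safe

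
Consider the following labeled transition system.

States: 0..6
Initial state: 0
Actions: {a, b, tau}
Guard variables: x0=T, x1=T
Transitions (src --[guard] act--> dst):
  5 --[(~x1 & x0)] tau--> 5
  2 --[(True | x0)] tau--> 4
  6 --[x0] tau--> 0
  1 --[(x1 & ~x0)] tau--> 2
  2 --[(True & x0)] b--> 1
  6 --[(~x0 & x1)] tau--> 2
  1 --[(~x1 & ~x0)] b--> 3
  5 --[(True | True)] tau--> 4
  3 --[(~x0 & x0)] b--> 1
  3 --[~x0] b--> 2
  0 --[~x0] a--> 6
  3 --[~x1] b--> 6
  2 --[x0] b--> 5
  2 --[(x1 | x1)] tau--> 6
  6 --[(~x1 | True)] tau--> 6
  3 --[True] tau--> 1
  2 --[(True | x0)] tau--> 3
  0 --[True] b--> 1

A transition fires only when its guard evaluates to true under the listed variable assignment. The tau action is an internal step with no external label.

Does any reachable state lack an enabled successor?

R = {0,1}
  0: b→1  [1 exit(s)]
  1: ∅  [deadlock]
witness 1: b

Answer: DEADLOCK at state 1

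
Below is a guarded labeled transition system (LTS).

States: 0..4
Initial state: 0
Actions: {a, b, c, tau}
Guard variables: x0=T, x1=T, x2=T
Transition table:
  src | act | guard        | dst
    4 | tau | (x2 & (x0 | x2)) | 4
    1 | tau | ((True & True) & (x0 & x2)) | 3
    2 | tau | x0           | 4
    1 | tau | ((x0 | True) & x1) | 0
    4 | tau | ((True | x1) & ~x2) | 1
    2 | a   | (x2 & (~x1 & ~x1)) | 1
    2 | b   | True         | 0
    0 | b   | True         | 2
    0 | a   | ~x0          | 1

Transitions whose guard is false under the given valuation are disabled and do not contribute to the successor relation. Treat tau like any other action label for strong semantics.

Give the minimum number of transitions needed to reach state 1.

Layered search for 1:
  Layer 0: {0}
  Layer 1: {2}
  Layer 2: {4}
1 never appears.

Answer: UNREACHABLE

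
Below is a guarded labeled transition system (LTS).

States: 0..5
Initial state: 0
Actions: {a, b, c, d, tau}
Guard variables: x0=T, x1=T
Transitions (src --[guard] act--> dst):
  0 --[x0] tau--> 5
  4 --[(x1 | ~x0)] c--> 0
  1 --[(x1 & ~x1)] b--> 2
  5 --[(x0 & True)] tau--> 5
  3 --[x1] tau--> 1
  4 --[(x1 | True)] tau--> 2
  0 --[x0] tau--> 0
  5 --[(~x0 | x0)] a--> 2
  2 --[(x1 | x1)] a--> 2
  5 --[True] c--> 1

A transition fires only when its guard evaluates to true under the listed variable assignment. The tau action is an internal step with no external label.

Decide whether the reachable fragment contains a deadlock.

Reach set: {0,1,2,5}
  0: tau→0  tau→5  [deg 2]
  1: ∅  [no exit]
  2: a→2  [deg 1]
  5: a→2  c→1  tau→5  [deg 3]
witness 1: tau·c

Answer: DEADLOCK at state 1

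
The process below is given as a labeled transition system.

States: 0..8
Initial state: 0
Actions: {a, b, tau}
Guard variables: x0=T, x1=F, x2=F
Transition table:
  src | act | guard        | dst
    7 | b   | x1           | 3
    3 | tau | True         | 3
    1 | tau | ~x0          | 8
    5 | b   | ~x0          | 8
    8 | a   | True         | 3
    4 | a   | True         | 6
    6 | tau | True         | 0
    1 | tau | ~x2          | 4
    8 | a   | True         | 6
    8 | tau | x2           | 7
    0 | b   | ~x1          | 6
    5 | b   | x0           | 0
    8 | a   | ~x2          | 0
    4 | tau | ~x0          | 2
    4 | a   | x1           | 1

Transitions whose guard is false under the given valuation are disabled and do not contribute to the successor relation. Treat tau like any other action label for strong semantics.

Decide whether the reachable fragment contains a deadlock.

Answer: DEADLOCK-FREE

Working:
Reachable = {0,6}
  0: b→6  [1 exit(s)]
  6: tau→0  [1 exit(s)]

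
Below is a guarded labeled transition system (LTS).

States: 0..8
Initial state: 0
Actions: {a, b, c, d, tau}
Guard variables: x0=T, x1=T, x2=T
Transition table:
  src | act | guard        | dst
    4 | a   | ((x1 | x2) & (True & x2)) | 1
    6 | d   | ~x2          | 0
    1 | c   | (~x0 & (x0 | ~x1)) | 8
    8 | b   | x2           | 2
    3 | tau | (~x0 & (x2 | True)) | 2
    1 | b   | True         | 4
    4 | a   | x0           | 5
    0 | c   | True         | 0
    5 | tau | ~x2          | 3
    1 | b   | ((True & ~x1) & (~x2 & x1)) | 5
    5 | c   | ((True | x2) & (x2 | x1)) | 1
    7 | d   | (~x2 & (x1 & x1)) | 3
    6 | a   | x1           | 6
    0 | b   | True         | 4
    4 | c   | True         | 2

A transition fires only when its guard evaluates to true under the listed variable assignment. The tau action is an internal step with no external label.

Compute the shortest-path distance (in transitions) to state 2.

Answer: 2

Working:
Breadth-first toward 2:
  Layer 0: {0}
  Layer 1: {4}
  Layer 2: {1,2,5}
depth(2)=2, e.g. b·c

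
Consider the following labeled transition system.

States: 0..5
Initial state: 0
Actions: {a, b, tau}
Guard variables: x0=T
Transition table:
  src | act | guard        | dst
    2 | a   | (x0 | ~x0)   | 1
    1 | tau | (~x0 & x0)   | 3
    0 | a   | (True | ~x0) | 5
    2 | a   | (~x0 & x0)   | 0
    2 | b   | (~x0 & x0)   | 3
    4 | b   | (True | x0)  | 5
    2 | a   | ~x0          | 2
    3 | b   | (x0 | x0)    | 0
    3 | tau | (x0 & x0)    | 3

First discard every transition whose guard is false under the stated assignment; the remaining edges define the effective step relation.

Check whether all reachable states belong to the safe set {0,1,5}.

Answer: INVARIANT HOLDS

Analysis:
Inv-set: {0,1,5}
Reachable = {0,5}
  0: ✓
  5: ✓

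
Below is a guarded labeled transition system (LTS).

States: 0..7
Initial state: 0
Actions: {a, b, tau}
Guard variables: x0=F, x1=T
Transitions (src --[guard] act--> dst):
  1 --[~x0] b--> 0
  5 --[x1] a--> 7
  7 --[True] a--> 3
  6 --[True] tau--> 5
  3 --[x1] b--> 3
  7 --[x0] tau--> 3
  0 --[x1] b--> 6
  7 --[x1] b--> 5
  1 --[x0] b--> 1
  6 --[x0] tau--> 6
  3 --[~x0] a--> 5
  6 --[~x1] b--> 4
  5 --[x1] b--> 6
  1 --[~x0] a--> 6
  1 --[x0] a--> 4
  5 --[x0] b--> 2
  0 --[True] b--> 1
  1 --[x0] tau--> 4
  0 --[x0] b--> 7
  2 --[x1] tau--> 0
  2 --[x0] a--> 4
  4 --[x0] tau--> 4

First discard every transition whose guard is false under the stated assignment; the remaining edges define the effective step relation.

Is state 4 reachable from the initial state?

Guard filter leaves 12 enabled edge(s).
depth 0: {0}
depth 1: {1,6}  total {0,1,6}
depth 2: {5}  total {0,1,5,6}
depth 3: {7}  total {0,1,5,6,7}
depth 4: {3}  total {0,1,3,5,6,7}
R = {0,1,3,5,6,7}

Answer: UNREACHABLE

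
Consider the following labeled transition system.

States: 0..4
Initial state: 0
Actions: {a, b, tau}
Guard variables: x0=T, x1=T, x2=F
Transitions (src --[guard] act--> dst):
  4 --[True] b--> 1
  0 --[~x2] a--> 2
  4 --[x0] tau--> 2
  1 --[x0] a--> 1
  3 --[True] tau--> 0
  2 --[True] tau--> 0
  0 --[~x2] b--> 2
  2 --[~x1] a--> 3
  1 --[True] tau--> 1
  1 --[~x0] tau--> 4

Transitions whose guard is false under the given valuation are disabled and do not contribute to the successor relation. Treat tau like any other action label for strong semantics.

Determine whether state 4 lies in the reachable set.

After dropping false guards: 8 live edges.
L0 = {0}
L1 = {2}  now seen {0,2}
Reachable = {0,2}

Answer: UNREACHABLE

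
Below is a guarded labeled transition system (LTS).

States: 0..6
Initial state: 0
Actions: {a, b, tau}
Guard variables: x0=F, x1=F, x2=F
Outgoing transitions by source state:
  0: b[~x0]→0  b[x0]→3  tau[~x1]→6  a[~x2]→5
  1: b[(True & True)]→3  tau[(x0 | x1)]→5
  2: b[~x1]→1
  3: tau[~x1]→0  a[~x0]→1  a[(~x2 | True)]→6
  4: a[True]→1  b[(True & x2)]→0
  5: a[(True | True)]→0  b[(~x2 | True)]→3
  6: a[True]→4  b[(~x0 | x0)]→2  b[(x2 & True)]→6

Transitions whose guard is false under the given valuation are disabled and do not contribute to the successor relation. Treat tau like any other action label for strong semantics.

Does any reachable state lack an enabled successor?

Answer: DEADLOCK-FREE

Working:
Reachable = {0,1,2,3,4,5,6}
  0: a→5  b→0  tau→6  [3 out]
  1: b→3  [1 out]
  2: b→1  [1 out]
  3: a→1  a→6  tau→0  [3 out]
  4: a→1  [1 out]
  5: a→0  b→3  [2 out]
  6: a→4  b→2  [2 out]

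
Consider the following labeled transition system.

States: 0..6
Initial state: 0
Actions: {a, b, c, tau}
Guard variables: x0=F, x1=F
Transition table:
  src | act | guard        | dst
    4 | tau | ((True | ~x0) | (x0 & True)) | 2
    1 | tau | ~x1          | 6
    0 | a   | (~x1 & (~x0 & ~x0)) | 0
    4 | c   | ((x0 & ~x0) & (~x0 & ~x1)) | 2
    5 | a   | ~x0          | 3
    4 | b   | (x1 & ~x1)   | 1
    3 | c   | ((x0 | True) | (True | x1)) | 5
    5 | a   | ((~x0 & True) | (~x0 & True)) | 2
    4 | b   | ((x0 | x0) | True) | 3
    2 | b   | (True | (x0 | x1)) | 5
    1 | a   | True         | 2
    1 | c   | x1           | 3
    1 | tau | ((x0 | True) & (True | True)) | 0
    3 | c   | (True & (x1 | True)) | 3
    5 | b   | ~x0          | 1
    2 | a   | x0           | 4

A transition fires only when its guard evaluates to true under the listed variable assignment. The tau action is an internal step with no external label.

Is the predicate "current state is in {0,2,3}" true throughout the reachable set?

Allowed set {0,2,3}
Reach set: {0}
  0: ✓

Answer: INVARIANT HOLDS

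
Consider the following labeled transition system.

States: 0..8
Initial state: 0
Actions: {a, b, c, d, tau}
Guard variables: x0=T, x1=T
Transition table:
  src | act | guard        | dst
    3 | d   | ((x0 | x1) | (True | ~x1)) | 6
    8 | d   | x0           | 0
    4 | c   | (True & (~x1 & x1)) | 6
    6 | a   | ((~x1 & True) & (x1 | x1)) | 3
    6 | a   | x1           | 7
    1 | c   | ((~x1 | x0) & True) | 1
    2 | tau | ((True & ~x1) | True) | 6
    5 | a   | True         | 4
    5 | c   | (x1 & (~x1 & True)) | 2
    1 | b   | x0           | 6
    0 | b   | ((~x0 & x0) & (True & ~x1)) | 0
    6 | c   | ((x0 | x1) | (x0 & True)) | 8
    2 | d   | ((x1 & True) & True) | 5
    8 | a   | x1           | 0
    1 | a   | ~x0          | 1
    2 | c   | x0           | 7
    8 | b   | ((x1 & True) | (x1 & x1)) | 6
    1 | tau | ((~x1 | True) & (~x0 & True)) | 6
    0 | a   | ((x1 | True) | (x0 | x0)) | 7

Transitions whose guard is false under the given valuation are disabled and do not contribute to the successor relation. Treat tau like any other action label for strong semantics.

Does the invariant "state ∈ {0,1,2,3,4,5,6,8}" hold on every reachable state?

Allowed set {0,1,2,3,4,5,6,8}
Reach set: {0,7}
  0: ok
  7: VIOLATES
reach 7 via a — violates

Answer: INVARIANT VIOLATED at state 7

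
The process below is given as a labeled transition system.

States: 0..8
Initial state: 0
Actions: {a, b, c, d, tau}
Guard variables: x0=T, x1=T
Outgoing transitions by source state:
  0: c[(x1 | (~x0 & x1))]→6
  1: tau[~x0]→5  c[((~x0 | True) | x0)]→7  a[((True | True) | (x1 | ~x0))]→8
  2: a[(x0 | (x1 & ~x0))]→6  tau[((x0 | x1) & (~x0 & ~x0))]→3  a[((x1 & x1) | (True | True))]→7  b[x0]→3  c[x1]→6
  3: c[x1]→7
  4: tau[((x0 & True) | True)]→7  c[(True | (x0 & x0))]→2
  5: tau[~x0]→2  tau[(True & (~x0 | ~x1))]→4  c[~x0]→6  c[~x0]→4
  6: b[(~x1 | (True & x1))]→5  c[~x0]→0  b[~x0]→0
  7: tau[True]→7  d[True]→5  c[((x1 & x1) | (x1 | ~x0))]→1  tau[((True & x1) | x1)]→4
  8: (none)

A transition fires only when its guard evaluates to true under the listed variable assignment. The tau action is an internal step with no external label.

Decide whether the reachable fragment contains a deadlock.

Reach set: {0,5,6}
  0: c→6  [1 exit(s)]
  5: ∅  [no exit]
  6: b→5  [1 exit(s)]
Path to 5: c·b

Answer: DEADLOCK at state 5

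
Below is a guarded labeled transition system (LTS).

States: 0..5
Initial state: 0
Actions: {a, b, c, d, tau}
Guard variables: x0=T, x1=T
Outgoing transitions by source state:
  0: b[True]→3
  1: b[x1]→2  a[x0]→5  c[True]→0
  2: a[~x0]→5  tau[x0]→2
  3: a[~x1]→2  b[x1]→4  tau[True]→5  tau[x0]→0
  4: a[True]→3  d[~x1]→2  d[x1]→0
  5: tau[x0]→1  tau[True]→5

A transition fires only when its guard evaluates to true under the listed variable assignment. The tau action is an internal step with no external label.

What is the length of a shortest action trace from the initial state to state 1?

BFS to 1:
  Layer 0: {0}
  Layer 1: {3}
  Layer 2: {4,5}
  Layer 3: {1}
first hit 1 at d=3 via b·tau·tau

Answer: 3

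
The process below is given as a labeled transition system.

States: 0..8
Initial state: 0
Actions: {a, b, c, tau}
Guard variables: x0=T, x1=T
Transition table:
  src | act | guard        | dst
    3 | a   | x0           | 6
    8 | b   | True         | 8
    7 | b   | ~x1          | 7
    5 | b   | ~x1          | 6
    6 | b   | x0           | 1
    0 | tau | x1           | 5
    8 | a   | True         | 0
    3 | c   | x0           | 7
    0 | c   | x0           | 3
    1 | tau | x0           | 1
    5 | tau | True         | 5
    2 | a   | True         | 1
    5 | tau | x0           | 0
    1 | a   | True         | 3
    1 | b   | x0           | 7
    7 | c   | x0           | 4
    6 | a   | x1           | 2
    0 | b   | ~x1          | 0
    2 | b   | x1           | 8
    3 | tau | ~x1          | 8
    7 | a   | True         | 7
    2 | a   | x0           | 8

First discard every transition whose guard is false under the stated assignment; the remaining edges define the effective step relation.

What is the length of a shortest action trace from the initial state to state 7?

Answer: 2

Analysis:
Layered search for 7:
  depth 0: {0}
  depth 1: {3,5}
  depth 2: {6,7}
first hit 7 at d=2 via c·c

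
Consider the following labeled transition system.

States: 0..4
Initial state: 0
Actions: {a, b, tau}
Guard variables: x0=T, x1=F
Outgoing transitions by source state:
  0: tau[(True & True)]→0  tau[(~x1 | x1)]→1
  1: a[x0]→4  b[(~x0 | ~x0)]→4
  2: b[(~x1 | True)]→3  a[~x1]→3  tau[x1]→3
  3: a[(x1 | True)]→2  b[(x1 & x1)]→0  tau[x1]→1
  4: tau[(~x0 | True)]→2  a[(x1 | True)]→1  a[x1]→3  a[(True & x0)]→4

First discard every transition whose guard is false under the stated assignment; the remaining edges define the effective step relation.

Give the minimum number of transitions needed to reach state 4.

BFS to 4:
  L0 = {0}
  L1 = {1}
  L2 = {4}
depth(4)=2, e.g. tau·a

Answer: 2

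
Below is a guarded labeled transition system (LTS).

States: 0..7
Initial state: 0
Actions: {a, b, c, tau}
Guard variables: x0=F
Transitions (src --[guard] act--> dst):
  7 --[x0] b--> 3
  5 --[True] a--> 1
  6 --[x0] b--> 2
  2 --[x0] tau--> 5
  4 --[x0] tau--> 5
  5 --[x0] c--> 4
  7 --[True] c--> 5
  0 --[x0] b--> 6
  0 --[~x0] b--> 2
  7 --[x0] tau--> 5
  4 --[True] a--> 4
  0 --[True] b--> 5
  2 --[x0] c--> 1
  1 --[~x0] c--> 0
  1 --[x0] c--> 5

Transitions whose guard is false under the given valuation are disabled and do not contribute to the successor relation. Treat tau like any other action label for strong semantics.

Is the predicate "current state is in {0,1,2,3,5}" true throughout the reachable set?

Allowed set {0,1,2,3,5}
R = {0,1,2,5}
  0: ✓
  1: ✓
  2: ✓
  5: ✓

Answer: INVARIANT HOLDS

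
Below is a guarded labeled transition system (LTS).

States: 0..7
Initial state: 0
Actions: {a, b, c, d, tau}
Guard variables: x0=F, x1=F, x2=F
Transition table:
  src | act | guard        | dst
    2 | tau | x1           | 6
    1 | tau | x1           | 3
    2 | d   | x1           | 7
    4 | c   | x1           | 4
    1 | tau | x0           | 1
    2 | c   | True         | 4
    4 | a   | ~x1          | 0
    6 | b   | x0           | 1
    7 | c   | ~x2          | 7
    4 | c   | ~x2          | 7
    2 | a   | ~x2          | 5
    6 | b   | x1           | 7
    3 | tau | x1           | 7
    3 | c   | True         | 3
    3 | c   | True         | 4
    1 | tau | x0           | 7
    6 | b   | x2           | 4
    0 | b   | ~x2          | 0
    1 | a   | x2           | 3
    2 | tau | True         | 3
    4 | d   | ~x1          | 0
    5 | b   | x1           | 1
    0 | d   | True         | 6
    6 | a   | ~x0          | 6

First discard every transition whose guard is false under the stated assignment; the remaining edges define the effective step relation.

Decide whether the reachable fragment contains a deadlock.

Answer: DEADLOCK-FREE

Trace:
Reachable = {0,6}
  0: b→0  d→6  [2 out]
  6: a→6  [1 out]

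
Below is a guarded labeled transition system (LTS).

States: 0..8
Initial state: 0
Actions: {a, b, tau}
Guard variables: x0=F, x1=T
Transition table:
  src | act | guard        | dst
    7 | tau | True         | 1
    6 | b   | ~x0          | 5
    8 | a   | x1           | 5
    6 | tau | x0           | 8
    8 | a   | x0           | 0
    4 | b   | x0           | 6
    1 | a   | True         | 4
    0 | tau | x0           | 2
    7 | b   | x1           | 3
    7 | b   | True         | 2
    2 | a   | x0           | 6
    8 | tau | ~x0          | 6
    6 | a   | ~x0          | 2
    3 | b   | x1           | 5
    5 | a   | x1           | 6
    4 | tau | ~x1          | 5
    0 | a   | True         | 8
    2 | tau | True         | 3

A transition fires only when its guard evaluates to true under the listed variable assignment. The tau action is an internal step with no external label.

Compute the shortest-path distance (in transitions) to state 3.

Breadth-first toward 3:
  depth 0: {0}
  depth 1: {8}
  depth 2: {5,6}
  depth 3: {2}
  depth 4: {3}
3 enters at depth 4; path a·tau·a·tau

Answer: 4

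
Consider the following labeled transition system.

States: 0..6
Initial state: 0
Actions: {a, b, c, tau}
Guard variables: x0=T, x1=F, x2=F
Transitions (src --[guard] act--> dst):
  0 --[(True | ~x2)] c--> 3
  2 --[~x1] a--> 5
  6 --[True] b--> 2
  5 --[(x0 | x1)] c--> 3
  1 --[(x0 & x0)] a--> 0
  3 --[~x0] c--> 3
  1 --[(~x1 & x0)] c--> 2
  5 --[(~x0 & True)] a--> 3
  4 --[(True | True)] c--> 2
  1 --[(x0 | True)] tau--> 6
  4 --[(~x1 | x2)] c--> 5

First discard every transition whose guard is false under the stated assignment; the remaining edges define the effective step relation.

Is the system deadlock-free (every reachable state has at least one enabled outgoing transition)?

Answer: DEADLOCK at state 3

Working:
Reach set: {0,3}
  0: c→3  [1 exit(s)]
  3: ∅  [STUCK]
witness 3: c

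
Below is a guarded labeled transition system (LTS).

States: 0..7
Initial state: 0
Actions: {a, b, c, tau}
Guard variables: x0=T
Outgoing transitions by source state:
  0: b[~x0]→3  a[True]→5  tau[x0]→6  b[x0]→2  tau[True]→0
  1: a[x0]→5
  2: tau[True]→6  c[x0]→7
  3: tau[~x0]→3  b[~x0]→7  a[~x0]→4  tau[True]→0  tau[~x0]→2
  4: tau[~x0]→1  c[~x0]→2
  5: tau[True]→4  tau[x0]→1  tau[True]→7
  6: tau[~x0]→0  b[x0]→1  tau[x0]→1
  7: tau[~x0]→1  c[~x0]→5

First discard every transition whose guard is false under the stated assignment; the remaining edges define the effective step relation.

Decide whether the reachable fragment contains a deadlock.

Reach set: {0,1,2,4,5,6,7}
  0: a→5  b→2  tau→0  tau→6  [deg 4]
  1: a→5  [deg 1]
  2: c→7  tau→6  [deg 2]
  4: ∅  [no exit]
  5: tau→1  tau→4  tau→7  [deg 3]
  6: b→1  tau→1  [deg 2]
  7: ∅  [no exit]
trace reaching 4: a·tau

Answer: DEADLOCK at state 4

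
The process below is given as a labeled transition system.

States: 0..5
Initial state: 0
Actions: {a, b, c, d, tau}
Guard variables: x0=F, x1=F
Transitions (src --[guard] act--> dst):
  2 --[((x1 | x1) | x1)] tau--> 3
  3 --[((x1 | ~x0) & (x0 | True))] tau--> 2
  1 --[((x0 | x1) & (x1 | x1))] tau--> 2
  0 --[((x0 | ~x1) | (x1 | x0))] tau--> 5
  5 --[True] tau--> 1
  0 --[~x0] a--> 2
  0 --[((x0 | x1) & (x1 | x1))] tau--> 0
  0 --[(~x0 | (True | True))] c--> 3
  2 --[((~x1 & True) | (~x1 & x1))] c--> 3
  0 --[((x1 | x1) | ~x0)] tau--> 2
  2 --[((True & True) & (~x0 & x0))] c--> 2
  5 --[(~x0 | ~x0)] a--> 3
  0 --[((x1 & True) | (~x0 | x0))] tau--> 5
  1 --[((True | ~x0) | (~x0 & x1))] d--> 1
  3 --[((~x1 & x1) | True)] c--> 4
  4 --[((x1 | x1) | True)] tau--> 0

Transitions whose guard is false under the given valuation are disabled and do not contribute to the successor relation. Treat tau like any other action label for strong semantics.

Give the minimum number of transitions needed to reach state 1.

Answer: 2

Trace:
Breadth-first toward 1:
  L0 = {0}
  L1 = {2,3,5}
  L2 = {1,4}
1 enters at depth 2; path tau·tau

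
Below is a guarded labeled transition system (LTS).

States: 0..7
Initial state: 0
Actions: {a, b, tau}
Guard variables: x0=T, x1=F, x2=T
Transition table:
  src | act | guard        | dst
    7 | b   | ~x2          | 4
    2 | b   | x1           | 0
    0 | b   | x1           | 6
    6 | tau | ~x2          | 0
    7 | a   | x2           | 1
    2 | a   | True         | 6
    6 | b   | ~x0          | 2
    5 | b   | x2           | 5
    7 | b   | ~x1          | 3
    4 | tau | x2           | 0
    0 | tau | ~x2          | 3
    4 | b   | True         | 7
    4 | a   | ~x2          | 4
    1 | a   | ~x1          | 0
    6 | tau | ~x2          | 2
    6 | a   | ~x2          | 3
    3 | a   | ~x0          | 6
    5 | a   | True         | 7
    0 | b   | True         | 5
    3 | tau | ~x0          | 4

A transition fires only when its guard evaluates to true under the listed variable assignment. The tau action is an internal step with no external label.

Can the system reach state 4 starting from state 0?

After dropping false guards: 9 live edges.
Layer 0: {0}
Layer 1: {5}  cumulative {0,5}
Layer 2: {7}  cumulative {0,5,7}
Layer 3: {1,3}  cumulative {0,1,3,5,7}
R = {0,1,3,5,7}

Answer: UNREACHABLE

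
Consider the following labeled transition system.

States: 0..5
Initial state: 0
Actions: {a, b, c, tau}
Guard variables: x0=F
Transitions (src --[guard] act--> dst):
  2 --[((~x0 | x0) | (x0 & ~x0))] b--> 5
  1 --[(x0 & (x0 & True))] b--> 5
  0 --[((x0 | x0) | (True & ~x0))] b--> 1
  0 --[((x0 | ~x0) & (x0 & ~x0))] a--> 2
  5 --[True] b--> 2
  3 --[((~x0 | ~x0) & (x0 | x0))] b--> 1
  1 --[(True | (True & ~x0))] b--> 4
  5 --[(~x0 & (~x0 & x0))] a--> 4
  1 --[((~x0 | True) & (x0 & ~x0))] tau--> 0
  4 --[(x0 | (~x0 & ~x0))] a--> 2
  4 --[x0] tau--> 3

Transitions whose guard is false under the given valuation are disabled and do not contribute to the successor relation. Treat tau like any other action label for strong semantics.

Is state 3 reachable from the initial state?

After dropping false guards: 5 live edges.
Layer 0: {0}
Layer 1: {1}  cumulative {0,1}
Layer 2: {4}  cumulative {0,1,4}
Layer 3: {2}  cumulative {0,1,2,4}
Layer 4: {5}  cumulative {0,1,2,4,5}
Reach set: {0,1,2,4,5}

Answer: UNREACHABLE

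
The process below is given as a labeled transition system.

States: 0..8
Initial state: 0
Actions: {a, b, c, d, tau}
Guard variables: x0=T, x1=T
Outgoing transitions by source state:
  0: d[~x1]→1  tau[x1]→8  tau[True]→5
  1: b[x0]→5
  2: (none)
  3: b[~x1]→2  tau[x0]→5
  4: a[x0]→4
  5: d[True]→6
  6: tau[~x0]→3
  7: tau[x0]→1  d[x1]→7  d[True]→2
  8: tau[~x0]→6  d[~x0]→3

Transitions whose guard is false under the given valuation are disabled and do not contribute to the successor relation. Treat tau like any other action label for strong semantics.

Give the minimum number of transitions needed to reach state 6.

Answer: 2

Analysis:
Breadth-first toward 6:
  Layer 0: {0}
  Layer 1: {5,8}
  Layer 2: {6}
depth(6)=2, e.g. tau·d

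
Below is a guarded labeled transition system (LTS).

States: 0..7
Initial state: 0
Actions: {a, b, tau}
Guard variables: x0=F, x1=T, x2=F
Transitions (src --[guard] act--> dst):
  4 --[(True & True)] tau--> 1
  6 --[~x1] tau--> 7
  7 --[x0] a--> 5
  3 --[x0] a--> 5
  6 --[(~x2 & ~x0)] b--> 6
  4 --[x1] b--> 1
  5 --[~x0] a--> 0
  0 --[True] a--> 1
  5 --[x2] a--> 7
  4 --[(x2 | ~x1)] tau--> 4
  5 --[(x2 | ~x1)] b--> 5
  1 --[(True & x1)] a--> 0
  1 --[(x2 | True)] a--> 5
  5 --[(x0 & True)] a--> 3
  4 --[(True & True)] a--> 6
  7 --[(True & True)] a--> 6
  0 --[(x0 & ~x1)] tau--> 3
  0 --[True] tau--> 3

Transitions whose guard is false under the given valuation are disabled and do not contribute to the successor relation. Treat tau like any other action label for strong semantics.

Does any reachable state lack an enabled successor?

Answer: DEADLOCK at state 3

Analysis:
Reachable = {0,1,3,5}
  0: a→1  tau→3  [2 out]
  1: a→0  a→5  [2 out]
  3: ∅  [no exit]
  5: a→0  [1 out]
witness 3: tau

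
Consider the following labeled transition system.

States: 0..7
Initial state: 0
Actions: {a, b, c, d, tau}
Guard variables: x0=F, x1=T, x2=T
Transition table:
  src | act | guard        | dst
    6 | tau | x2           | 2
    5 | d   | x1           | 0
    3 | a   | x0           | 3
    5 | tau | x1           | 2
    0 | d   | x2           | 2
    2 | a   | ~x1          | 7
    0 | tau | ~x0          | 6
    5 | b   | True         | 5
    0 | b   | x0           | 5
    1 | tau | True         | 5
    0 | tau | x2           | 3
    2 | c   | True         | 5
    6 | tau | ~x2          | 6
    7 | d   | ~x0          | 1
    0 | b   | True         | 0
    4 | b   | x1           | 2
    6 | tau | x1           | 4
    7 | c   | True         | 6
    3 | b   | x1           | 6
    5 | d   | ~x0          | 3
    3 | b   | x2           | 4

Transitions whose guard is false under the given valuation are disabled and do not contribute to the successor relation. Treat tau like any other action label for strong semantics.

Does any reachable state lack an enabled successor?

Answer: DEADLOCK-FREE

Trace:
R = {0,2,3,4,5,6}
  0: b→0  d→2  tau→3  tau→6  [4 exit(s)]
  2: c→5  [1 exit(s)]
  3: b→4  b→6  [2 exit(s)]
  4: b→2  [1 exit(s)]
  5: b→5  d→0  d→3  tau→2  [4 exit(s)]
  6: tau→2  tau→4  [2 exit(s)]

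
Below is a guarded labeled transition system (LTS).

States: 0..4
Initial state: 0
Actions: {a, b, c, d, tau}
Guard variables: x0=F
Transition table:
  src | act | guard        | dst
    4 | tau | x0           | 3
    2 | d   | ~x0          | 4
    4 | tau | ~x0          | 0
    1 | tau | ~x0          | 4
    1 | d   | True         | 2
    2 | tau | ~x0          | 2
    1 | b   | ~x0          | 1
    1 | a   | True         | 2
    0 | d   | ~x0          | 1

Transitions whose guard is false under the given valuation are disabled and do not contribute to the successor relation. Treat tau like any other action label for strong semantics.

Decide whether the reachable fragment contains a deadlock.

Reachable = {0,1,2,4}
  0: d→1  [1 out]
  1: a→2  b→1  d→2  tau→4  [4 out]
  2: d→4  tau→2  [2 out]
  4: tau→0  [1 out]

Answer: DEADLOCK-FREE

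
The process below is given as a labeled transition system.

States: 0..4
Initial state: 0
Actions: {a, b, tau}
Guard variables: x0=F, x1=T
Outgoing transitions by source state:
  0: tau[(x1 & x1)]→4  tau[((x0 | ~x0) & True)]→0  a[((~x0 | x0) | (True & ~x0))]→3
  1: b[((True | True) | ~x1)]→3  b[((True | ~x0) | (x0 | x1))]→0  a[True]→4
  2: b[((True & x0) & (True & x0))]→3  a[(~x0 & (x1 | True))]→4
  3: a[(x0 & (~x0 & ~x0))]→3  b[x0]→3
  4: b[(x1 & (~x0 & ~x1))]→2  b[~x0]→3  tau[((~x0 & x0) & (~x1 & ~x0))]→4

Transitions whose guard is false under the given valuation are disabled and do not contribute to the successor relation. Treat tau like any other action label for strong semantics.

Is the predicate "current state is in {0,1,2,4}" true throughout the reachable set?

Safe = {0,1,2,4}
Reachable = {0,3,4}
  0: ok
  3: outside
  4: ok
counterexample path to 3: a

Answer: INVARIANT VIOLATED at state 3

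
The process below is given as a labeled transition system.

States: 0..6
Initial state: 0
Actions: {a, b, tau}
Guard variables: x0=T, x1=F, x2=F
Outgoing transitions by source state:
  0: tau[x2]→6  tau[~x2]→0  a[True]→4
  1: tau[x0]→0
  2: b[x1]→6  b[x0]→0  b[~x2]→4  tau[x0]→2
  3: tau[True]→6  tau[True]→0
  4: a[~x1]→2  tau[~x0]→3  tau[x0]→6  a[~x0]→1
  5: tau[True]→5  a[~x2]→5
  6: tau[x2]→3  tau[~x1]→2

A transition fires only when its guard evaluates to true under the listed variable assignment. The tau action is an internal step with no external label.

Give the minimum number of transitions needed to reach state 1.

Answer: UNREACHABLE

Analysis:
Layered search for 1:
  depth 0: {0}
  depth 1: {4}
  depth 2: {2,6}
1 never appears.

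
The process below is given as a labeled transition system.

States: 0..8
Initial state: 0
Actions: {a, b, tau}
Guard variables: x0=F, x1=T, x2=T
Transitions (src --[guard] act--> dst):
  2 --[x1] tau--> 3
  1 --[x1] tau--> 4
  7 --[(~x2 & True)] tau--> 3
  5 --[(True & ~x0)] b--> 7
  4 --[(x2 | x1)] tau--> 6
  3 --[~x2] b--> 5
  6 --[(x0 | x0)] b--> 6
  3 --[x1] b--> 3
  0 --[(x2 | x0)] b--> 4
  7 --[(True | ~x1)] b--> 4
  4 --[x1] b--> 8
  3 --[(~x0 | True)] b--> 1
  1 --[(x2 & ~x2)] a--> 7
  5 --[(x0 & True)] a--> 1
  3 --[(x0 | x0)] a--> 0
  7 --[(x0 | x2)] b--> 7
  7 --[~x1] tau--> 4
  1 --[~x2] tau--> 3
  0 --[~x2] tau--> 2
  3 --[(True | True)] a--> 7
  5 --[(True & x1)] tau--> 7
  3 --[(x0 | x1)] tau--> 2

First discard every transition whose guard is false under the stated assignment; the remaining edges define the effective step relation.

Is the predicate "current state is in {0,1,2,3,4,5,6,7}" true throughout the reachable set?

Answer: INVARIANT VIOLATED at state 8

Trace:
Safe = {0,1,2,3,4,5,6,7}
R = {0,4,6,8}
  0: ✓
  4: ✓
  6: ✓
  8: ✗ unsafe
counterexample path to 8: b·b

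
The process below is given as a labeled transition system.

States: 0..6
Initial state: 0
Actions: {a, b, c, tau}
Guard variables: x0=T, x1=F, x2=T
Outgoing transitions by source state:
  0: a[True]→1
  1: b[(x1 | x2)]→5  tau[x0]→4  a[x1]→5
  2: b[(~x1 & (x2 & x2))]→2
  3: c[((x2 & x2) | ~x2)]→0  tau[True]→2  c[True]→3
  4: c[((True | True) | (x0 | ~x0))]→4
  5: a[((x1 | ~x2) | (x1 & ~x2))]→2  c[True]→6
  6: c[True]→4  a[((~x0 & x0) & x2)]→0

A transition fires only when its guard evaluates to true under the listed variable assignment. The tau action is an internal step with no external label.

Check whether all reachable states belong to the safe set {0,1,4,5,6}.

Allowed set {0,1,4,5,6}
R = {0,1,4,5,6}
  0: safe
  1: safe
  4: safe
  5: safe
  6: safe

Answer: INVARIANT HOLDS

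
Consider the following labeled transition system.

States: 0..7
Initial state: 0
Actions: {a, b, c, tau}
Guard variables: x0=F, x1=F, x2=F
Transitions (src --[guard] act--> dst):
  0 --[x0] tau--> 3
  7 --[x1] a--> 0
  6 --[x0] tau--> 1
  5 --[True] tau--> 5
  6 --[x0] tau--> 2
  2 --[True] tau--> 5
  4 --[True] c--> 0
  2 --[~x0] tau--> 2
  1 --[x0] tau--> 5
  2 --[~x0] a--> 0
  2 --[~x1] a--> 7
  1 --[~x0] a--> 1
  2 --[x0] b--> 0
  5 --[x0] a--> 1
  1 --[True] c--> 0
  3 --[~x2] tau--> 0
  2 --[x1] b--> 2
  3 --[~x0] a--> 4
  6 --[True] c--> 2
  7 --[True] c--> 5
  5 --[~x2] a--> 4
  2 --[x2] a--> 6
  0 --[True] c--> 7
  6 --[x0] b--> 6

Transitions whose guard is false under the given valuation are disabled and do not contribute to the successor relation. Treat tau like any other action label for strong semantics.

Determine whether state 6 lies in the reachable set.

Answer: UNREACHABLE

Working:
14 transition(s) survive guard evaluation.
Layer 0: {0}
Layer 1: {7}  cumulative {0,7}
Layer 2: {5}  cumulative {0,5,7}
Layer 3: {4}  cumulative {0,4,5,7}
Reachable = {0,4,5,7}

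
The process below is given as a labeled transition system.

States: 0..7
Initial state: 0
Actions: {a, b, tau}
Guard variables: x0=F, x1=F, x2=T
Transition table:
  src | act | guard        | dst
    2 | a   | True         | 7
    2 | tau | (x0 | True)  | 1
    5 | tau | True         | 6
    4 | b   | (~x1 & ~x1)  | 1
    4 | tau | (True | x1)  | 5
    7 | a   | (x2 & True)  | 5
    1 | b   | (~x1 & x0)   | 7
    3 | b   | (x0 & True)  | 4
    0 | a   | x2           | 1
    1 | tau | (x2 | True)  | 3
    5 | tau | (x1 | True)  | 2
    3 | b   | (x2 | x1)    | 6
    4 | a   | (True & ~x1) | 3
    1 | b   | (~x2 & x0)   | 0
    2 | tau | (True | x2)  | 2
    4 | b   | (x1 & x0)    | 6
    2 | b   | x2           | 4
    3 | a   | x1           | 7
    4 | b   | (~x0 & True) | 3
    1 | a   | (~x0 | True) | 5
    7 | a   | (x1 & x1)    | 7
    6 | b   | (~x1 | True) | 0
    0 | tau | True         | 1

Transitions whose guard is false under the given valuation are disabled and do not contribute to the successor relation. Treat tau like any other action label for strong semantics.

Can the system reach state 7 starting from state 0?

17 transition(s) survive guard evaluation.
L0 = {0}
L1 = {1}  cumulative {0,1}
L2 = {3,5}  cumulative {0,1,3,5}
L3 = {2,6}  cumulative {0,1,2,3,5,6}
L4 = {4,7}  cumulative {0,1,2,3,4,5,6,7}
Reachable = {0,1,2,3,4,5,6,7}
Path to 7: a·a·tau·a

Answer: REACHABLE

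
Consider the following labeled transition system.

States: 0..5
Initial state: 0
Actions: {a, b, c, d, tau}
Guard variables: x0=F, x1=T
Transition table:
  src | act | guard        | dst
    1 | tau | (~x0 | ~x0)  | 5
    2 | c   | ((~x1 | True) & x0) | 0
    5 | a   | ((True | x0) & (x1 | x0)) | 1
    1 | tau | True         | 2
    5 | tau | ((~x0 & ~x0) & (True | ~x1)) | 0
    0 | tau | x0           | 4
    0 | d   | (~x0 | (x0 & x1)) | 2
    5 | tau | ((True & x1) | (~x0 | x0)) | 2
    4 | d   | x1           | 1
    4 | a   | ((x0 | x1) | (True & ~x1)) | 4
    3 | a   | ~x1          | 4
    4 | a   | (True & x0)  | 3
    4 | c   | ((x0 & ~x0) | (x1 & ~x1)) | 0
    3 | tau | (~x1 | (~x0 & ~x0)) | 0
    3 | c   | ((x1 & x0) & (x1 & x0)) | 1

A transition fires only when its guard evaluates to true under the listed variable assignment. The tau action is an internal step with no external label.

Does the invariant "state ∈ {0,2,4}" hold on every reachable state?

Answer: INVARIANT HOLDS

Trace:
Allowed set {0,2,4}
Reach set: {0,2}
  0: safe
  2: safe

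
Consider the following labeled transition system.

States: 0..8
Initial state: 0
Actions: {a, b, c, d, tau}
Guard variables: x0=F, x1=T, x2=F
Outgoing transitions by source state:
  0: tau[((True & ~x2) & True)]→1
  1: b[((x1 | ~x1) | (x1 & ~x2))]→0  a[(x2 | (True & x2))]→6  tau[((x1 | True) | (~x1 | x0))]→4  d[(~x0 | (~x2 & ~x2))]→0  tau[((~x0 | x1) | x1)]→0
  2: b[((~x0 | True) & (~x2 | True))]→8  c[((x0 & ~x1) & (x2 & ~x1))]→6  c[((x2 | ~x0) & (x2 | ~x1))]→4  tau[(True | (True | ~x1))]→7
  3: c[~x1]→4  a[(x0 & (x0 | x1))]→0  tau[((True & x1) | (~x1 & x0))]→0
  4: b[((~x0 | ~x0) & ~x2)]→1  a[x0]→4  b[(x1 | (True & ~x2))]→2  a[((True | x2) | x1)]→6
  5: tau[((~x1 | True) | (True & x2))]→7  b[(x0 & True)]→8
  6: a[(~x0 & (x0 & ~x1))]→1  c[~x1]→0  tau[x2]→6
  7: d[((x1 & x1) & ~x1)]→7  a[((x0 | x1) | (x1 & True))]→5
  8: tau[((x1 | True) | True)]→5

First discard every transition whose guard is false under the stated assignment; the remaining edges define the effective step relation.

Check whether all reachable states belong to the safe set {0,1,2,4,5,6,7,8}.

Answer: INVARIANT HOLDS

Working:
Safe = {0,1,2,4,5,6,7,8}
Reachable = {0,1,2,4,5,6,7,8}
  0: ok
  1: ok
  2: ok
  4: ok
  5: ok
  6: ok
  7: ok
  8: ok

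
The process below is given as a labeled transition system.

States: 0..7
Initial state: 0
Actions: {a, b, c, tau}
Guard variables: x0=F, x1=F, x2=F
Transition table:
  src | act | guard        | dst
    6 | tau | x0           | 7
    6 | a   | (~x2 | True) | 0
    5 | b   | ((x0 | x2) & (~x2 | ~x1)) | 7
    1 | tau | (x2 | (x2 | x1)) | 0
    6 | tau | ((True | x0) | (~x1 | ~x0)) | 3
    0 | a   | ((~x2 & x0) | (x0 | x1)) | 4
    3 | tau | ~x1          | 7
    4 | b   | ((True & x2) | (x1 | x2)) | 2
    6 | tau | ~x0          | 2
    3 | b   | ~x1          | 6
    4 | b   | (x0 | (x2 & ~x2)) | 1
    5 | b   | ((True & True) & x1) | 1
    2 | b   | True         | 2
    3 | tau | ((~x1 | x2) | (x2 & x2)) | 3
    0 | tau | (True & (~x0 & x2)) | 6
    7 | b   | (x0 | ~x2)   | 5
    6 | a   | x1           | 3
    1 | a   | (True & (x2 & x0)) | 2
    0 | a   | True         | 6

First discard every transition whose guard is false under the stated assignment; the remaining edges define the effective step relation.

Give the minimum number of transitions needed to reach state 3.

Answer: 2

Working:
Breadth-first toward 3:
  L0 = {0}
  L1 = {6}
  L2 = {2,3}
depth(3)=2, e.g. a·tau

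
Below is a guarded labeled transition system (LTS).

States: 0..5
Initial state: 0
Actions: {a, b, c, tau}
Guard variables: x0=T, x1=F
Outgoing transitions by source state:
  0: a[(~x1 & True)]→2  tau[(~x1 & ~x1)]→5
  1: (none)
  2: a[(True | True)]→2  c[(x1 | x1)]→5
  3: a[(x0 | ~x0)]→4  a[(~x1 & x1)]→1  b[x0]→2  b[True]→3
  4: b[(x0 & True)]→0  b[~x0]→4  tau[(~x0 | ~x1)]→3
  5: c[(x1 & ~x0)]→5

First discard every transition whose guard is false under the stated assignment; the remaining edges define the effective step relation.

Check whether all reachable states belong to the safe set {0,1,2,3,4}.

Safe = {0,1,2,3,4}
Reach set: {0,2,5}
  0: ok
  2: ok
  5: VIOLATES
reach 5 via tau — violates

Answer: INVARIANT VIOLATED at state 5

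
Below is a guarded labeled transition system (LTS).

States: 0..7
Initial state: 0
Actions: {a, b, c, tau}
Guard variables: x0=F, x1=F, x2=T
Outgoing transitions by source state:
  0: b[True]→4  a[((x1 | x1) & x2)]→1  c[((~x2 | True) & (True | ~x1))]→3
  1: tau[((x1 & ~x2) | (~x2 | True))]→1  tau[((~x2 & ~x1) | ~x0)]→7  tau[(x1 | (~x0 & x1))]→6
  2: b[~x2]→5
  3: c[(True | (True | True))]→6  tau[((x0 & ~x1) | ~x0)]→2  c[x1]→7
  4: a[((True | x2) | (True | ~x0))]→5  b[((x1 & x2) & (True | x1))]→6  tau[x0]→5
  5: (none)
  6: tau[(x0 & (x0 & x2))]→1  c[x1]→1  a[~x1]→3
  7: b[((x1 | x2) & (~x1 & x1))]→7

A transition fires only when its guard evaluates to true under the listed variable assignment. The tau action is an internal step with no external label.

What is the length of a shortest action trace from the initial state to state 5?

Answer: 2

Working:
Layered search for 5:
  L0 = {0}
  L1 = {3,4}
  L2 = {2,5,6}
5 enters at depth 2; path b·a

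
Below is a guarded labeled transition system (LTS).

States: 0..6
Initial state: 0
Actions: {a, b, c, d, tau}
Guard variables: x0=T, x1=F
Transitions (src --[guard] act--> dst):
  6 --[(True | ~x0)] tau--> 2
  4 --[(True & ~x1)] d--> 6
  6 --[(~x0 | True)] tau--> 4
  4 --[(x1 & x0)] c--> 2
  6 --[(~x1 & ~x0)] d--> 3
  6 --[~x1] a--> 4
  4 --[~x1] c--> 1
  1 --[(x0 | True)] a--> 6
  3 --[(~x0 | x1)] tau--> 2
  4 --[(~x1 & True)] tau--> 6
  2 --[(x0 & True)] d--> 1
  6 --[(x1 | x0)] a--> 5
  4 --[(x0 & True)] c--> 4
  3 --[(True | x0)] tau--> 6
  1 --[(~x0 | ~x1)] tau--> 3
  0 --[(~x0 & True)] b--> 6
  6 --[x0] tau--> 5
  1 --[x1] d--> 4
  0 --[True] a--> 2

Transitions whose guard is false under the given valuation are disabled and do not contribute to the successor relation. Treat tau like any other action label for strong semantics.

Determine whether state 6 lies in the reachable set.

Answer: REACHABLE

Trace:
After dropping false guards: 14 live edges.
Layer 0: {0}
Layer 1: {2}  now seen {0,2}
Layer 2: {1}  now seen {0,1,2}
Layer 3: {3,6}  now seen {0,1,2,3,6}
Layer 4: {4,5}  now seen {0,1,2,3,4,5,6}
R = {0,1,2,3,4,5,6}
trace reaching 6: a·d·a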